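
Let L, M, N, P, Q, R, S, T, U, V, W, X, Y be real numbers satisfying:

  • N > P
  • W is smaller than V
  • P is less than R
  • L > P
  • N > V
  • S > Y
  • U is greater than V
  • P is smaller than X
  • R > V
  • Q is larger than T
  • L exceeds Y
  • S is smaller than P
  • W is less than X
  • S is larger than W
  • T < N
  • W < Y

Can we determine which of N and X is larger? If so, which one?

undetermined

Following every chain through X: below X we get W, Y, S, P.
N is not reached, and no chain runs the other way from N to X.
So the given relations leave the order of X and N undetermined.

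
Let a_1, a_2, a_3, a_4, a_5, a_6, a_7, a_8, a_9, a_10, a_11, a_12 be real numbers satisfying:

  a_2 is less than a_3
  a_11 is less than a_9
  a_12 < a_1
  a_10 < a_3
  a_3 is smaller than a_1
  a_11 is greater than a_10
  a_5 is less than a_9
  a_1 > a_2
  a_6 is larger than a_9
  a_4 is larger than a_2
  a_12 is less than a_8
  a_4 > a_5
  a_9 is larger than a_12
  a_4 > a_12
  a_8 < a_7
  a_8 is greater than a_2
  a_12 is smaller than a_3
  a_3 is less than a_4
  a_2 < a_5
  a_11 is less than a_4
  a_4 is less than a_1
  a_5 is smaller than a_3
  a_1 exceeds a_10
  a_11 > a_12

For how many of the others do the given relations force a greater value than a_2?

Directly above a_2: a_5, a_3, a_8, a_4, a_1.
One step further: a_7, a_9 (7 so far).
One step further: a_6 (8 so far).
No other element is forced above a_2 by the given relations, so the count is 8.

8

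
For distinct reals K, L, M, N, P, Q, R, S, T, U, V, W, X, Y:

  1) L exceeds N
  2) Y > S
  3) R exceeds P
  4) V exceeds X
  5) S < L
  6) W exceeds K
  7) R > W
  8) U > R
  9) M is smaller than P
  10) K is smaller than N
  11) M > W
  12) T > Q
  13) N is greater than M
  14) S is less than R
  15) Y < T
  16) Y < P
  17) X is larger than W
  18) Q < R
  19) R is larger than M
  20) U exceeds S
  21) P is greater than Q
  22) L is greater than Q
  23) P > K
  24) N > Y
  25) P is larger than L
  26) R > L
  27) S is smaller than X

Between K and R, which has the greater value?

R

Following the relations from K: K < W < M < N < L < P < R.
So K < R; R is the larger of the two.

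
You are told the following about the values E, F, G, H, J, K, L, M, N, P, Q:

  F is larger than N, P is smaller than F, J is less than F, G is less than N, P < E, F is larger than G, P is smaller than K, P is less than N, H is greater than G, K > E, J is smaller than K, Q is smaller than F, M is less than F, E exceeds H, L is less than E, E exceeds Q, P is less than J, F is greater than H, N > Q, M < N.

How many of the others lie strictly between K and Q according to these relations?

Chaining upward from Q reaches: N, E, F.
Chaining downward from K reaches: L, G, P, H, E, J.
Strictly between Q and K are those in both lists: E — 1 element.

1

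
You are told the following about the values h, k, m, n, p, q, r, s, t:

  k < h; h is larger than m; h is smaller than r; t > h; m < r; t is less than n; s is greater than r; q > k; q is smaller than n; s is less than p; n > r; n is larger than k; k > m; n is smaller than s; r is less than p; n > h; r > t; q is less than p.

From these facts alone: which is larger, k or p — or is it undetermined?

p

k < h and h < t give k < t.
Then t < r extends the chain to r.
Then r < n extends the chain to n.
With n < s: k < h < t < r < n < s.
With s < p: k < h < t < r < n < s < p.
So p is larger.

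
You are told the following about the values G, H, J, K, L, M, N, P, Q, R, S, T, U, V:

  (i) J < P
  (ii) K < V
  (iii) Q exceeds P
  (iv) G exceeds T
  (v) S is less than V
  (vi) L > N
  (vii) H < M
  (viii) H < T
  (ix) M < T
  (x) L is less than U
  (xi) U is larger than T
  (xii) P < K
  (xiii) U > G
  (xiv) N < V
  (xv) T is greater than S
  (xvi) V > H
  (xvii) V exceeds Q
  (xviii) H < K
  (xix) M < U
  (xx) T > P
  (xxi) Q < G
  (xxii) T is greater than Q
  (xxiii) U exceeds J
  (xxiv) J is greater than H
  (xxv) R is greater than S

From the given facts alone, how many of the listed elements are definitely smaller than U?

From U the given relations immediately reach J, M, T, G, L.
From those, H, P, S, N, Q — 10 in total.
Nothing else is reachable below U; 10 in all.

10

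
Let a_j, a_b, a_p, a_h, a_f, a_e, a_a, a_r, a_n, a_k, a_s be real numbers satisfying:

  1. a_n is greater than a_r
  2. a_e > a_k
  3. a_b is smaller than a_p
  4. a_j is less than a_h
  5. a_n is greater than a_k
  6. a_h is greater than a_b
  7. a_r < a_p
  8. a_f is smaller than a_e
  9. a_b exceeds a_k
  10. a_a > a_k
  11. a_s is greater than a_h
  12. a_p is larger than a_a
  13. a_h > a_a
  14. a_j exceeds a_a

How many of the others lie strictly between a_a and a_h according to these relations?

Chaining upward from a_a reaches: a_j, a_p, a_s.
Chaining downward from a_h reaches: a_k, a_j, a_b.
Strictly between a_a and a_h are those in both lists: a_j — 1 element.

1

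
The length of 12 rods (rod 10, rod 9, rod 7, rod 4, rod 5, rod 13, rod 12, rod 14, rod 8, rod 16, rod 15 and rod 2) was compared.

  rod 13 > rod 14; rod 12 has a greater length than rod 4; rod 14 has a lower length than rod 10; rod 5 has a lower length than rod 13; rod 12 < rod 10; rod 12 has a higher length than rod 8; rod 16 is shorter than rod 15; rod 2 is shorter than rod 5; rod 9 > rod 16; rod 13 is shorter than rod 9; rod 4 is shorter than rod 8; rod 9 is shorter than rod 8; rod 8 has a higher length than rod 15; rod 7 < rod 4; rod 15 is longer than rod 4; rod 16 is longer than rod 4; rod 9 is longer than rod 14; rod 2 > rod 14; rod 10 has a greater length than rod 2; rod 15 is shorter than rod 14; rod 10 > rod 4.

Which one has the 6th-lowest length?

Chaining the given pairs: rod 7 < rod 4 < rod 16 < rod 15 < rod 14 < rod 2 < rod 5 < rod 13 < rod 9 < rod 8 < rod 12 < rod 10.
The 6th smallest is rod 2.

rod 2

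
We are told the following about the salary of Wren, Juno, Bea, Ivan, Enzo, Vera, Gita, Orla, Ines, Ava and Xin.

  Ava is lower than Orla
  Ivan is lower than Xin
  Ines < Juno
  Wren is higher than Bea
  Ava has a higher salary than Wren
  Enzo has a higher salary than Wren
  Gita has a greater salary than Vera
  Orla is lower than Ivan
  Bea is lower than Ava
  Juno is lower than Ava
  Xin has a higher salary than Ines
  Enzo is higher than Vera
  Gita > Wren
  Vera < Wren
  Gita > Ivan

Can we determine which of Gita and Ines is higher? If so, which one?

The relevant relations are Ines < Juno; Juno < Ava; Ava < Orla; Orla < Ivan; Ivan < Gita.
Chaining these gives Ines < Juno < Ava < Orla < Ivan < Gita.
So Gita is higher.

Gita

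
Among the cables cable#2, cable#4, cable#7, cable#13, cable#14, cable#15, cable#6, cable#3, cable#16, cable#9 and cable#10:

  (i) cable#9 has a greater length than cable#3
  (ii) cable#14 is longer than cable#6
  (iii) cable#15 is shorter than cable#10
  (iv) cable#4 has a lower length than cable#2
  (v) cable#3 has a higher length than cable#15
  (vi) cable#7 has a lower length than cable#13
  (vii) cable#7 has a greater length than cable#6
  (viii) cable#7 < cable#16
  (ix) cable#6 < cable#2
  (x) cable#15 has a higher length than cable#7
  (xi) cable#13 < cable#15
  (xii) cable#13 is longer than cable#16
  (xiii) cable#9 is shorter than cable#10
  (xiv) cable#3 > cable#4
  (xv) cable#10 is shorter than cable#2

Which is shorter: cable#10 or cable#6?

Link the given pairs in sequence: cable#6 < cable#7; cable#7 < cable#13; cable#13 < cable#15; cable#15 < cable#3; cable#3 < cable#9; cable#9 < cable#10.
Chaining these gives cable#6 < cable#7 < cable#13 < cable#15 < cable#3 < cable#9 < cable#10.
So cable#6 < cable#10; cable#6 is the shorter of the two.

cable#6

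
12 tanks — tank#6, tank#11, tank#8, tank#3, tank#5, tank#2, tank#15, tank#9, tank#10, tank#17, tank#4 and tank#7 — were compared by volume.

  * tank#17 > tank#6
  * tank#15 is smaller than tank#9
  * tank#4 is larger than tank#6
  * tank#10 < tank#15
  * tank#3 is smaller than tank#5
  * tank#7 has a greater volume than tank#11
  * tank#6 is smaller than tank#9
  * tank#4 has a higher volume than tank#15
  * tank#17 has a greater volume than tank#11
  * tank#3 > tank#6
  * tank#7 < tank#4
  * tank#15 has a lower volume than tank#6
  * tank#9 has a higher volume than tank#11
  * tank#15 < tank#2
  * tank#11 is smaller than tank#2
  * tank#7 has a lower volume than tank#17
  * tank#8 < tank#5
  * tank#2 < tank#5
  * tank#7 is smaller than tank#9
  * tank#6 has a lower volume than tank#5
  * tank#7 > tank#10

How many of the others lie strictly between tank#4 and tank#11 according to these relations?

The relations place tank#11 below tank#4. An element lies strictly between them when it is forced above tank#11 and also forced below tank#4.
Above tank#11: {tank#2, tank#7, tank#17, tank#5, tank#9}. Below tank#4: {tank#10, tank#15, tank#7, tank#6}.
Intersection: {tank#7} — 1.

1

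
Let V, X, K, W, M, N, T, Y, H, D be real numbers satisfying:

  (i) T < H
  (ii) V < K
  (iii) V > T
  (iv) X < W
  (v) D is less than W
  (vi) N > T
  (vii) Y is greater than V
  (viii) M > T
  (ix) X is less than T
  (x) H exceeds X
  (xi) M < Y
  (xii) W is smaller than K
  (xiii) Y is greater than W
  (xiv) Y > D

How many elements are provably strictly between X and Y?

The relations place X below Y. An element lies strictly between them when it is forced above X and also forced below Y.
Above X: {T, V, W, K, M, N, H}. Below Y: {D, T, V, W, M}.
Intersection: {T, V, W, M} — 4.

4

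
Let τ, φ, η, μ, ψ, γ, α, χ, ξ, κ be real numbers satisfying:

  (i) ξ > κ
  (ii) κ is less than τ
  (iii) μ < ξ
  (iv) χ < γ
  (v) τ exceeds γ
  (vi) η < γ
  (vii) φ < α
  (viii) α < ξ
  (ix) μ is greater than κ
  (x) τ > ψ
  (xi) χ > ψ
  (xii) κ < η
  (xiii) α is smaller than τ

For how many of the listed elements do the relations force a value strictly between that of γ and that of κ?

Chaining upward from κ reaches: η, μ, τ, ξ.
Chaining downward from γ reaches: ψ, η, χ.
Strictly between κ and γ are those in both lists: η — 1 element.

1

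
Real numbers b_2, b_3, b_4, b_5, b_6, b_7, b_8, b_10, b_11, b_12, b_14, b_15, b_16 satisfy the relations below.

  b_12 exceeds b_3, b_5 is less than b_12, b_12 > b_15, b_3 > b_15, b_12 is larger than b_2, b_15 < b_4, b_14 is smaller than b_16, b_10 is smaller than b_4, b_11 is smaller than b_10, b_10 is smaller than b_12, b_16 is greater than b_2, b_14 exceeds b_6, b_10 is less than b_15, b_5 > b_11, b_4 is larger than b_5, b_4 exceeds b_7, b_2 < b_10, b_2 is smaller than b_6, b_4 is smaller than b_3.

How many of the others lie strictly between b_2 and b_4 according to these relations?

2

Chaining upward from b_2 reaches: b_6, b_14, b_10, b_15, b_16, b_3, b_12.
Chaining downward from b_4 reaches: b_11, b_10, b_5, b_15, b_7.
Strictly between b_2 and b_4 are those in both lists: b_10, b_15 — 2 elements.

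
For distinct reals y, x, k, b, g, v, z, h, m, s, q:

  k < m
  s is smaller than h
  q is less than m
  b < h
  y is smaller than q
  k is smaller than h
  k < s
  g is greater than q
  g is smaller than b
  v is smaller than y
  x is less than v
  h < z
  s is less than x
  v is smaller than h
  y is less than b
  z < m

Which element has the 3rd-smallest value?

x

Piecing the relations together gives one ordering: k < s < x < v < y < q < g < b < h < z < m.
Counting 3 from the smallest end gives x.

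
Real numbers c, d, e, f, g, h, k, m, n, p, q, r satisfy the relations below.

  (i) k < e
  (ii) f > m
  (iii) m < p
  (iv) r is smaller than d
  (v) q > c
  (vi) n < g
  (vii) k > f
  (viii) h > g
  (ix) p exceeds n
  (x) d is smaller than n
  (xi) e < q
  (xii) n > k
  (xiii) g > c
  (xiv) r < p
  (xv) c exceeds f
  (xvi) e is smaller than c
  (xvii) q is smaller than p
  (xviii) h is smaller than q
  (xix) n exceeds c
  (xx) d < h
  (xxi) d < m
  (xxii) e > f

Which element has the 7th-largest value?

e

Piecing the relations together gives one ordering: r < d < m < f < k < e < c < n < g < h < q < p.
The 7th largest is e.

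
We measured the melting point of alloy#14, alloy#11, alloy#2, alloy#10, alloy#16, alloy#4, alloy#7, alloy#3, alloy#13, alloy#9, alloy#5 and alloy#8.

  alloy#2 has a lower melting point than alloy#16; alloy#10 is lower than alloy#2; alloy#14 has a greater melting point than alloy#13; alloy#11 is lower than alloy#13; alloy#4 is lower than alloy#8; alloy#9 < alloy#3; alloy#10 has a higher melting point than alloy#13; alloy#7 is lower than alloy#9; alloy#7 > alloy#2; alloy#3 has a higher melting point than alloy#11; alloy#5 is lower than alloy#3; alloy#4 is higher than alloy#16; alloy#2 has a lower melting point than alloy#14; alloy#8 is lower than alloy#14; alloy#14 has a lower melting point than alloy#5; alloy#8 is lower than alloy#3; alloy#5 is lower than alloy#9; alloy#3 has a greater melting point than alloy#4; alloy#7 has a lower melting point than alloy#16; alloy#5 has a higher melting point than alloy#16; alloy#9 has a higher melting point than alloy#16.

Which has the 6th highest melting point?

Chaining the given pairs: alloy#11 < alloy#13 < alloy#10 < alloy#2 < alloy#7 < alloy#16 < alloy#4 < alloy#8 < alloy#14 < alloy#5 < alloy#9 < alloy#3.
Counting 6 from the largest end gives alloy#4.

alloy#4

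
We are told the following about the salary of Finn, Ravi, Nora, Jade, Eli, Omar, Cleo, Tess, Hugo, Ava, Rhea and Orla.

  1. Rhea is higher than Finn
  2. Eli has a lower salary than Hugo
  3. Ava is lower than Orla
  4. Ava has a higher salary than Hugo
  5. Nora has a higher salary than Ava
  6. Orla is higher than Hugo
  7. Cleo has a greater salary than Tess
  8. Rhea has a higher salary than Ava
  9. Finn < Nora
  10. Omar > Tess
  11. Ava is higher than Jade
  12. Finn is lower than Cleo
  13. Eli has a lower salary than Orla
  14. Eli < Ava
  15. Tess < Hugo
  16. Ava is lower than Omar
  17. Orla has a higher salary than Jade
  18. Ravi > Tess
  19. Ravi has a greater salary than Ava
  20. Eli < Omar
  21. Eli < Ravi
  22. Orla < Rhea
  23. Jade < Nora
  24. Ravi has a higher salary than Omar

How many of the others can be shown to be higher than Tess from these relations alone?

Directly above Tess: Hugo, Cleo, Omar, Ravi.
One step further: Ava, Orla (6 so far).
One step further: Nora, Rhea (8 so far).
Nothing else is reachable above Tess; 8 in all.

8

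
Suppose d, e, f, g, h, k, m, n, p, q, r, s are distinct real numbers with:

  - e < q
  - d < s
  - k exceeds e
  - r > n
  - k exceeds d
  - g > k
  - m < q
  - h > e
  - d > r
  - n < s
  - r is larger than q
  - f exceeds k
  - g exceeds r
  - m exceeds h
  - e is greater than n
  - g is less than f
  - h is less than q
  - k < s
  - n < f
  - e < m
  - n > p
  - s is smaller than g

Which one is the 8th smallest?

The consecutive relations fix a unique order: p < n < e < h < m < q < r < d < k < s < g < f.
Counting 8 from the smallest end gives d.

d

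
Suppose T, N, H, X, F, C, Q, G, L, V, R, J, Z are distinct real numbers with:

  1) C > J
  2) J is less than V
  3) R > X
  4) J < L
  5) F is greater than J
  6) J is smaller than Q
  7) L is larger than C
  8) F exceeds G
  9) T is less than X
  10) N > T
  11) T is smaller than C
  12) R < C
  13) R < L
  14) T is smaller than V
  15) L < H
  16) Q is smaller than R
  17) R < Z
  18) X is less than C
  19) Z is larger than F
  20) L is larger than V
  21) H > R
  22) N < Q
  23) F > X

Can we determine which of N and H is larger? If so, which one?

H

Link the given pairs in sequence: N < Q; Q < R; R < C; C < L; L < H.
Chaining these gives N < Q < R < C < L < H.
So H is larger.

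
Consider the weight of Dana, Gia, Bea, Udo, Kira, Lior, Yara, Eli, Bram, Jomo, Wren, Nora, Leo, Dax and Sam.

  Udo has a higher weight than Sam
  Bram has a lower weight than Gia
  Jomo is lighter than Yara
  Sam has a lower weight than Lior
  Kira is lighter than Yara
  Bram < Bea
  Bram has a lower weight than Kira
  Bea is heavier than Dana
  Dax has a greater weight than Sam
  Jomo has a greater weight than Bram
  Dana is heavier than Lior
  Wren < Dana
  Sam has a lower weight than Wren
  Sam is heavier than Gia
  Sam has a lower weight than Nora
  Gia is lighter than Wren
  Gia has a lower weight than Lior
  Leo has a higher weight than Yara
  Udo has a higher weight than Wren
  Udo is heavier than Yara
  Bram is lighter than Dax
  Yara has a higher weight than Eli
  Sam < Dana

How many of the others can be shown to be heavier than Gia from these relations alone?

8

The elements the relations force above Gia are Sam, Wren, Lior, Dax, Dana, Nora, Bea, Udo — no chain reaches any other.
That is 8.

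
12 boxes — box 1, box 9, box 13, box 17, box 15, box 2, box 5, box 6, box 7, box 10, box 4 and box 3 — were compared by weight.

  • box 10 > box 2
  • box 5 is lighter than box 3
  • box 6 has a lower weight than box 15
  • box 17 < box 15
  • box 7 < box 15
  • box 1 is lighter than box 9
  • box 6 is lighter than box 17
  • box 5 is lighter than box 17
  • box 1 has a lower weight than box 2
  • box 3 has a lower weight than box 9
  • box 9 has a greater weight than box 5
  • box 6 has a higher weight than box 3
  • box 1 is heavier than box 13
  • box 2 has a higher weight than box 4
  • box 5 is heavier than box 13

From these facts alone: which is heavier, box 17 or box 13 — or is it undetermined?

Link the given pairs in sequence: box 13 < box 5; box 5 < box 3; box 3 < box 6; box 6 < box 17.
Chaining these gives box 13 < box 5 < box 3 < box 6 < box 17.
So box 17 is heavier.

box 17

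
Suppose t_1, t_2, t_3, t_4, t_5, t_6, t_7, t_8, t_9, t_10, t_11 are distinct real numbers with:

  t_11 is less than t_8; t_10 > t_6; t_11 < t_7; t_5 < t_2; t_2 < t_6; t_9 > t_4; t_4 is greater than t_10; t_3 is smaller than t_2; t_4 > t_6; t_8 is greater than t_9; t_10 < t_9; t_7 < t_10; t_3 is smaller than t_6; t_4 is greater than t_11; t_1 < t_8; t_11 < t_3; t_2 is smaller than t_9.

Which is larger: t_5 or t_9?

t_9

Chaining the given relations: t_5 < t_2 < t_6 < t_10 < t_4 < t_9.
So t_5 < t_9; t_9 is the larger of the two.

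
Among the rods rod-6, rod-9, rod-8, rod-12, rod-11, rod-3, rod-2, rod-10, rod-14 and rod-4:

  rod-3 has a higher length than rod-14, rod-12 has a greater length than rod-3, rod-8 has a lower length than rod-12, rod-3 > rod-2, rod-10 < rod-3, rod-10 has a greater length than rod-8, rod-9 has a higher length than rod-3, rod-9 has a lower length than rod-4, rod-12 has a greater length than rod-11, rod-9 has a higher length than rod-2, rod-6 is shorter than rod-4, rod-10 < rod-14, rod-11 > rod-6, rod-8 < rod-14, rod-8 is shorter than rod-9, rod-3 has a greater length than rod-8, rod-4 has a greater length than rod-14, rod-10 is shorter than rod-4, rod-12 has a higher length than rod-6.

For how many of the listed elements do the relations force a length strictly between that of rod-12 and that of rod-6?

1

The relations place rod-6 below rod-12. An element lies strictly between them when it is forced above rod-6 and also forced below rod-12.
Above rod-6: {rod-11, rod-4}. Below rod-12: {rod-2, rod-8, rod-11, rod-10, rod-14, rod-3}.
Intersection: {rod-11} — 1.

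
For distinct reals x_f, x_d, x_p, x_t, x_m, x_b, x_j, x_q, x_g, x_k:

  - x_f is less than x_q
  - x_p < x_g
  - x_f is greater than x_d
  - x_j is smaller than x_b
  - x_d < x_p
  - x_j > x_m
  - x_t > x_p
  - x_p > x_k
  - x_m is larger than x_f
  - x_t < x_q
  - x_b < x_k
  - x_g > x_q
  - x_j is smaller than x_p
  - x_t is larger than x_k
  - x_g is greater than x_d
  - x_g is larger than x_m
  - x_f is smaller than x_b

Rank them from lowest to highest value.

Nothing is placed below x_d, so it is least; from there x_d < x_f; x_f < x_m; x_m < x_j; x_j < x_b; x_b < x_k; x_k < x_p; x_p < x_t; x_t < x_q; x_q < x_g, each given directly.

x_d < x_f < x_m < x_j < x_b < x_k < x_p < x_t < x_q < x_g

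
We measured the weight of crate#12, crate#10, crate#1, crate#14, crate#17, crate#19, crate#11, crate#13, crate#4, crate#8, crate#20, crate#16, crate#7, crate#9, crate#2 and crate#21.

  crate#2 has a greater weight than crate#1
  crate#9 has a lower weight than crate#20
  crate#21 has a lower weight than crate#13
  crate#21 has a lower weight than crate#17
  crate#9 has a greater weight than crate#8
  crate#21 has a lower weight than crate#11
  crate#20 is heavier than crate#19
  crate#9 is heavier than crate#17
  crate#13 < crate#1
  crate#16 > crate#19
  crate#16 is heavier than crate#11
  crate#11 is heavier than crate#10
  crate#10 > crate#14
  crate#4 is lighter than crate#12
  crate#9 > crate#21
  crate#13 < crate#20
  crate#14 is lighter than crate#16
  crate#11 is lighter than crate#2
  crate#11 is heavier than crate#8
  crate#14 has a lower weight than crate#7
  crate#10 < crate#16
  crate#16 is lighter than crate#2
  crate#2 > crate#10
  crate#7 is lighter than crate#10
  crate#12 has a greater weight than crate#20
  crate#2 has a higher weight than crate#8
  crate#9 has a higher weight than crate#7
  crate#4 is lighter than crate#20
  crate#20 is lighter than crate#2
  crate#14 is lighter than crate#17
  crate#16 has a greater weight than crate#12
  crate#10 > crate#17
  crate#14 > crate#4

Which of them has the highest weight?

crate#2

crate#19 is not greatest since crate#19 < crate#16; crate#21 is not greatest since crate#21 < crate#13; crate#4 is not greatest since crate#4 < crate#12; crate#14 is not greatest since crate#14 < crate#7; crate#7 is not greatest since crate#7 < crate#9; crate#8 is not greatest since crate#8 < crate#11; crate#13 is not greatest since crate#13 < crate#20; crate#17 is not greatest since crate#17 < crate#9; crate#10 is not greatest since crate#10 < crate#2; crate#9 is not greatest since crate#9 < crate#20; crate#11 is not greatest since crate#11 < crate#2; crate#1 is not greatest since crate#1 < crate#2; crate#20 is not greatest since crate#20 < crate#12; crate#12 is not greatest since crate#12 < crate#16; crate#16 is not greatest since crate#16 < crate#2.
Only crate#2 has nothing above it, so crate#2 is the highest weight.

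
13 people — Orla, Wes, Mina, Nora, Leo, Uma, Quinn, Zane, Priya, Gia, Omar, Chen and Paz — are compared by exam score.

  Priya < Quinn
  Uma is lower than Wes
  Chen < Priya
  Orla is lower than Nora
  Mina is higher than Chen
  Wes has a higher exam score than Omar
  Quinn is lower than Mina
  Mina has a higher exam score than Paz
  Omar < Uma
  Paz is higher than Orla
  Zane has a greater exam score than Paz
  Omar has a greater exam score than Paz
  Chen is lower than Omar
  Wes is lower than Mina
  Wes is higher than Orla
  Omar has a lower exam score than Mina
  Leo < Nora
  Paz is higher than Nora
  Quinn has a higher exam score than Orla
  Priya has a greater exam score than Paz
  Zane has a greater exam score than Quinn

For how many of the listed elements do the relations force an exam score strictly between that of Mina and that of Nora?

6

The relations place Nora below Mina. An element lies strictly between them when it is forced above Nora and also forced below Mina.
Above Nora: {Paz, Priya, Omar, Uma, Quinn, Zane, Wes}. Below Mina: {Orla, Leo, Chen, Paz, Priya, Omar, Uma, Quinn, Wes}.
Intersection: {Paz, Priya, Omar, Uma, Quinn, Wes} — 6.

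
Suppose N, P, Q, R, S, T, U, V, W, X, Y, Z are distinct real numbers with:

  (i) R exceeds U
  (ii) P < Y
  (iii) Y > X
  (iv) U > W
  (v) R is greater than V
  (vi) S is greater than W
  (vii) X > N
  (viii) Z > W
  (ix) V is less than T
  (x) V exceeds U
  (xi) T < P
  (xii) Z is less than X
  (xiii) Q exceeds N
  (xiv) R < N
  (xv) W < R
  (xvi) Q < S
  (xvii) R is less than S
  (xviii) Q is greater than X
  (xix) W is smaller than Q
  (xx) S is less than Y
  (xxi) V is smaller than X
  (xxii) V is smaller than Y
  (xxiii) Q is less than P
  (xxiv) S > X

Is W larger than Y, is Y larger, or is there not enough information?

The relevant relations are W < U; U < V; V < R; R < N; N < X; X < Q; Q < P; P < Y.
Together: W < U < V < R < N < X < Q < P < Y.
So Y is larger.

Y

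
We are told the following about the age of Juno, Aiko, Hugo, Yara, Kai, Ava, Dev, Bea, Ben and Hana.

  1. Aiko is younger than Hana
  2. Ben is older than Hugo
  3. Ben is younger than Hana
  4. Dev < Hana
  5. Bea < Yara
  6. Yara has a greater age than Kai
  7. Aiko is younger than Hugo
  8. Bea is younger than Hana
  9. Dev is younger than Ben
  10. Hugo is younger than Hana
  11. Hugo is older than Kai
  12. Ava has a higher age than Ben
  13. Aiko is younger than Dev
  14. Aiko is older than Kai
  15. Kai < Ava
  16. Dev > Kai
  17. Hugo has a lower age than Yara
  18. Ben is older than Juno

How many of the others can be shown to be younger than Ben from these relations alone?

5

Directly below Ben: Hugo, Juno, Dev.
One step further: Kai, Aiko (5 so far).
No other element is forced below Ben by the given relations, so the count is 5.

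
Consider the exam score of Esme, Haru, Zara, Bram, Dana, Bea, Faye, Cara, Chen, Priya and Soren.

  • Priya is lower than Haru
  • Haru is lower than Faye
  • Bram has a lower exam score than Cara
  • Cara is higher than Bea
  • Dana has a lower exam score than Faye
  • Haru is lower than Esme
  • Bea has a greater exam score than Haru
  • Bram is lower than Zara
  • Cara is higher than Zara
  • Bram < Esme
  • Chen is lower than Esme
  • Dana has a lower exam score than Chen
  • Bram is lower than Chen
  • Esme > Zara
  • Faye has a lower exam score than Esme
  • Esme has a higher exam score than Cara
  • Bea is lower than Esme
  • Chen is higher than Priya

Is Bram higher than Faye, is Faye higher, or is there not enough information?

undetermined

Following every chain through Bram: above Bram we get Chen, Zara, Cara, Esme.
Faye is not reached, and no chain runs the other way from Faye to Bram.
So the given relations leave the order of Bram and Faye undetermined.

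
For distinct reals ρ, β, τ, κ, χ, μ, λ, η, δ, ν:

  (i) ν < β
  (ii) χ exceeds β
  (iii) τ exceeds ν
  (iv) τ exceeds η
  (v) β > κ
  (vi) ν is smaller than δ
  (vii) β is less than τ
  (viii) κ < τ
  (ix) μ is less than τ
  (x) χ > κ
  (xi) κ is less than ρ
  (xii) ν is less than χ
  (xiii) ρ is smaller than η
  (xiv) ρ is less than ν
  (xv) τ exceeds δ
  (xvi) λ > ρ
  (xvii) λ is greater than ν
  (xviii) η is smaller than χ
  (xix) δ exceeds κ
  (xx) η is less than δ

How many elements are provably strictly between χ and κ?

4

The relations place κ below χ. An element lies strictly between them when it is forced above κ and also forced below χ.
Above κ: {ρ, ν, η, δ, β, λ, τ}. Below χ: {ρ, ν, η, β}.
Intersection: {ρ, ν, η, β} — 4.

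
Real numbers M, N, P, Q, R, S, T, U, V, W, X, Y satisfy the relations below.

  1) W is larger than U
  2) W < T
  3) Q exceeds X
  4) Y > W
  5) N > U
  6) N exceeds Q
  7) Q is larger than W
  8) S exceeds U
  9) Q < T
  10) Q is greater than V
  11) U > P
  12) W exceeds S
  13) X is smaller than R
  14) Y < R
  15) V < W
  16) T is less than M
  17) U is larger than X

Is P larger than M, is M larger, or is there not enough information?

M

The relevant relations are P < U; U < S; S < W; W < Q; Q < T; T < M.
Chaining these gives P < U < S < W < Q < T < M.
So M is larger.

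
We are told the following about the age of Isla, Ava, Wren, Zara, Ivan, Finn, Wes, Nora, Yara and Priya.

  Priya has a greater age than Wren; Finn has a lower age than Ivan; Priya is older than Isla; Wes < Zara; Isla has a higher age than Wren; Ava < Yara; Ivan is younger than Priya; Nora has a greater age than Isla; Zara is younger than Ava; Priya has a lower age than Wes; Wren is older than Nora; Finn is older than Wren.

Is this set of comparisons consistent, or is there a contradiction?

We have Wren < Isla stated directly, yet also Isla < Nora < Wren by chaining the others — so Isla < Wren. Contradiction.

inconsistent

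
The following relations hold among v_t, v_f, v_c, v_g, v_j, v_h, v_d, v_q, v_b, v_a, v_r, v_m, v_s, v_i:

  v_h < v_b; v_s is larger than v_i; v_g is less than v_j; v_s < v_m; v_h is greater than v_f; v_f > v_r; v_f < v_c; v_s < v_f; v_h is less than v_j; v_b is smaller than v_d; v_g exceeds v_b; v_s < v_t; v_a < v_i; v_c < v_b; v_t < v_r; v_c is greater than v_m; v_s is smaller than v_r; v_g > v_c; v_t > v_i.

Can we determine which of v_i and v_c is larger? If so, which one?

The relevant relations are v_i < v_s; v_s < v_t; v_t < v_r; v_r < v_f; v_f < v_c.
Chaining these gives v_i < v_s < v_t < v_r < v_f < v_c.
So v_c is larger.

v_c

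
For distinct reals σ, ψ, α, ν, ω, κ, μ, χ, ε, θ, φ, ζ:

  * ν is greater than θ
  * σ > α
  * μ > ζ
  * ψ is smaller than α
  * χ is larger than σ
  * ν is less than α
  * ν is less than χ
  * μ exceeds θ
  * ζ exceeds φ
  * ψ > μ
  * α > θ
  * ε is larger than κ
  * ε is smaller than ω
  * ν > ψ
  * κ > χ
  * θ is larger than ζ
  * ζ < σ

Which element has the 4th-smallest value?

The consecutive relations fix a unique order: φ < ζ < θ < μ < ψ < ν < α < σ < χ < κ < ε < ω.
The 4th smallest is μ.

μ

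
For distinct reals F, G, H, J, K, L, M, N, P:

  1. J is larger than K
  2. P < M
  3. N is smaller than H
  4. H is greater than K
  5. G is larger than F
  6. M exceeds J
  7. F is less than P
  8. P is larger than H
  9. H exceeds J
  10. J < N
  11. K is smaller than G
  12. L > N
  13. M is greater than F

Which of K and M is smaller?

K

The relevant relations are K < J; J < N; N < H; H < P; P < M.
Together: K < J < N < H < P < M.
So K < M; K is the smaller of the two.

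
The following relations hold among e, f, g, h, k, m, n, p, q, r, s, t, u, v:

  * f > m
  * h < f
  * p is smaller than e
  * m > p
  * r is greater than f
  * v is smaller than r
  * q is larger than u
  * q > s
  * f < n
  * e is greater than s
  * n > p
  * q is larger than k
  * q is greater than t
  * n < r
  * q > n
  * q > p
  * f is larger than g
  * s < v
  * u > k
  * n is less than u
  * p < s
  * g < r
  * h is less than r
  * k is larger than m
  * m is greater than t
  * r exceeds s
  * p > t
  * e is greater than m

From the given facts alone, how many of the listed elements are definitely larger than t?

11

From t the given relations immediately reach p, m, q.
From those, s, e, f, n, k — 8 in total.
From those, u, v, r — 11 in total.
No other element is forced above t by the given relations, so the count is 11.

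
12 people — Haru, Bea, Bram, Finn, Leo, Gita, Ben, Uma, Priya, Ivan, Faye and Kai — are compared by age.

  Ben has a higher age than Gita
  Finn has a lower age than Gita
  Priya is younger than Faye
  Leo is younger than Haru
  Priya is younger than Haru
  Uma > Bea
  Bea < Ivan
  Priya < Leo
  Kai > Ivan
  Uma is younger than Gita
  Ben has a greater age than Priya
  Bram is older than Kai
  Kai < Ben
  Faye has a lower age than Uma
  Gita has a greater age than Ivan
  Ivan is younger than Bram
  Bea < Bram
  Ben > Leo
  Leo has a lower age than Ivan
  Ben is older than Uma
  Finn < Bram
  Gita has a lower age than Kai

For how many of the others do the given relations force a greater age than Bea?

6

From Bea the given relations immediately reach Uma, Ivan, Bram.
From those, Gita, Kai, Ben — 6 in total.
No other element is forced above Bea by the given relations, so the count is 6.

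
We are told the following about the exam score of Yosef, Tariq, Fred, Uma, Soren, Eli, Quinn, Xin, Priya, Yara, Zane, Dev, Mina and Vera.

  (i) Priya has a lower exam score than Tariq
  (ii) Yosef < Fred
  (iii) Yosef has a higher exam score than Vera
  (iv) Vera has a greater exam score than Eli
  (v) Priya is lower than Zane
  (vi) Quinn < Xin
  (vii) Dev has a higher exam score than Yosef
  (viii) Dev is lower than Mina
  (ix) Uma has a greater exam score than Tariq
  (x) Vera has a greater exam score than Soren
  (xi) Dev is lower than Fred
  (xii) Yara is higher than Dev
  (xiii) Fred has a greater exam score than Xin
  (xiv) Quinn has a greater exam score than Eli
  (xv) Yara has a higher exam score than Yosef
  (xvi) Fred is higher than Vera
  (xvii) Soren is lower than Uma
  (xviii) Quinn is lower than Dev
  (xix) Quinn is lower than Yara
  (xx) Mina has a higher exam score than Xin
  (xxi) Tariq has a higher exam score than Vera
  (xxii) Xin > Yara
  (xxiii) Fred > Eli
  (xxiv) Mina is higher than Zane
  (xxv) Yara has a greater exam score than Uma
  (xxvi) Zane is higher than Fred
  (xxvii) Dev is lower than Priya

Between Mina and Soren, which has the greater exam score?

Mina

Soren < Vera and Vera < Yosef give Soren < Yosef.
Then Yosef < Dev extends the chain to Dev.
Then Dev < Priya extends the chain to Priya.
Then Priya < Tariq extends the chain to Tariq.
Then Tariq < Uma extends the chain to Uma.
Then Uma < Yara extends the chain to Yara.
With Yara < Xin: Soren < Vera < Yosef < Dev < Priya < Tariq < Uma < Yara < Xin.
Then Xin < Fred extends the chain to Fred.
Then Fred < Zane extends the chain to Zane.
With Zane < Mina: Soren < Vera < Yosef < Dev < Priya < Tariq < Uma < Yara < Xin < Fred < Zane < Mina.
So Soren < Mina; Mina is the higher of the two.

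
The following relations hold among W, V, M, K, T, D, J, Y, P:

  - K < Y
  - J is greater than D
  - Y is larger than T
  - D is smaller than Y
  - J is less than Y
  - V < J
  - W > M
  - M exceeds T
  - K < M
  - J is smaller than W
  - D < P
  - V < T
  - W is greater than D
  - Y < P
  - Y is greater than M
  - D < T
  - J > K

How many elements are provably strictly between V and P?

4

The relations place V below P. An element lies strictly between them when it is forced above V and also forced below P.
Above V: {T, J, M, Y, W}. Below P: {K, D, T, J, M, Y}.
Intersection: {T, J, M, Y} — 4.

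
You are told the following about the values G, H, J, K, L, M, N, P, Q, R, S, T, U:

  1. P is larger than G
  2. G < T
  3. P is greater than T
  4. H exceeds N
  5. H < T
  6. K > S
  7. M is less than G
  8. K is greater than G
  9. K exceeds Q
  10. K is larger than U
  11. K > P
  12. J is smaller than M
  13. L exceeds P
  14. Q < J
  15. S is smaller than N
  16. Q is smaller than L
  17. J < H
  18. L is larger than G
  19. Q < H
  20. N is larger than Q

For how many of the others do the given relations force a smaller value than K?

10

From K the given relations immediately reach S, U, Q, G, P.
From those, M, T — 7 in total.
From those, J, H — 9 in total.
From those, N — 10 in total.
Nothing else is reachable below K; 10 in all.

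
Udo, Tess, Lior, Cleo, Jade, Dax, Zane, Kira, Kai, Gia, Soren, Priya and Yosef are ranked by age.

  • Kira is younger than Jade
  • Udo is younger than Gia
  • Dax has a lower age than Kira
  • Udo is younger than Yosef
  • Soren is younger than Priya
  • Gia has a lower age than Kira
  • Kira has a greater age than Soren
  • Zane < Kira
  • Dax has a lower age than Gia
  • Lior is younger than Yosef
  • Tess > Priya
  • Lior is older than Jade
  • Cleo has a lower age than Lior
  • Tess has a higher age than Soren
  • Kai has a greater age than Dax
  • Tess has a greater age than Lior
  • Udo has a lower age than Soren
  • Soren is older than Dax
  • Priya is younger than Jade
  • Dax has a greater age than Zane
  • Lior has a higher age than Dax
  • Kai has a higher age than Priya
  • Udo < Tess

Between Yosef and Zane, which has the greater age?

Link the given pairs in sequence: Zane < Dax; Dax < Gia; Gia < Kira; Kira < Jade; Jade < Lior; Lior < Yosef.
Together: Zane < Dax < Gia < Kira < Jade < Lior < Yosef.
So Zane < Yosef; Yosef is the older of the two.

Yosef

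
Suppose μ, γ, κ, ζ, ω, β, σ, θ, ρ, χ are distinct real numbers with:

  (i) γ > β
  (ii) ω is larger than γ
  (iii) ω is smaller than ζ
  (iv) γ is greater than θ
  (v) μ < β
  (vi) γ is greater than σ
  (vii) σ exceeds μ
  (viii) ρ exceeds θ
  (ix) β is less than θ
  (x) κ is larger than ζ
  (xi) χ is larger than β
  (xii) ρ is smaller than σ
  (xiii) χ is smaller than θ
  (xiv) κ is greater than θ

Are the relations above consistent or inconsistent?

The single ordering μ < β < χ < θ < ρ < σ < γ < ω < ζ < κ satisfies every listed relation, so no contradiction arises.

consistent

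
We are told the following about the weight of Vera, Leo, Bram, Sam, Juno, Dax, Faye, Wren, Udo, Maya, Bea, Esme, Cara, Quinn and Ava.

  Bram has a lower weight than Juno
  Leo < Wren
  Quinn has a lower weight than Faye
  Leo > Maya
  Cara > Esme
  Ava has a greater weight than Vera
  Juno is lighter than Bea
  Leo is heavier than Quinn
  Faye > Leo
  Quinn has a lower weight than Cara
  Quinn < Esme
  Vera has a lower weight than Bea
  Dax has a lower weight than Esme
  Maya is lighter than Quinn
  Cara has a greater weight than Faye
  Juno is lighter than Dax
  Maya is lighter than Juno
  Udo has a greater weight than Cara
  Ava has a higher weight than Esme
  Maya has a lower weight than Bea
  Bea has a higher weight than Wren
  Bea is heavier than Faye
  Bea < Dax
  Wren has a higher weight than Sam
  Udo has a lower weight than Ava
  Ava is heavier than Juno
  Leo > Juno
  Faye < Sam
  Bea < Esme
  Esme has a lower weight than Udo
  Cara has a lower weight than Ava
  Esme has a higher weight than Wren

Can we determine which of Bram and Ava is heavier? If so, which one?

Ava

Bram < Juno < Leo < Faye < Sam < Wren < Bea < Dax < Esme < Cara < Udo < Ava, by transitivity through Juno, Leo, Faye, Sam, Wren, Bea, Dax, Esme, Cara, Udo.
So Ava is heavier.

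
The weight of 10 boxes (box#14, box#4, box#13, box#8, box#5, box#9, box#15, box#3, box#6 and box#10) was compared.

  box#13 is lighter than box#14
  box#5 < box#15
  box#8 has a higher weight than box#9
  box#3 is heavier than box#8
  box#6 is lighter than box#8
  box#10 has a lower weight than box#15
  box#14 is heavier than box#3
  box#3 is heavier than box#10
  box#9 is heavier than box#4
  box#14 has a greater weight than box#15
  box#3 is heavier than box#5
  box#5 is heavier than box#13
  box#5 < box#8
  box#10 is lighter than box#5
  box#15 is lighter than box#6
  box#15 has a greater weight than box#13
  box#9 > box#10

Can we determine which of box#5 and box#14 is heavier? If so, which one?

Chaining the given relations: box#5 < box#15 < box#6 < box#8 < box#3 < box#14.
So box#14 is heavier.

box#14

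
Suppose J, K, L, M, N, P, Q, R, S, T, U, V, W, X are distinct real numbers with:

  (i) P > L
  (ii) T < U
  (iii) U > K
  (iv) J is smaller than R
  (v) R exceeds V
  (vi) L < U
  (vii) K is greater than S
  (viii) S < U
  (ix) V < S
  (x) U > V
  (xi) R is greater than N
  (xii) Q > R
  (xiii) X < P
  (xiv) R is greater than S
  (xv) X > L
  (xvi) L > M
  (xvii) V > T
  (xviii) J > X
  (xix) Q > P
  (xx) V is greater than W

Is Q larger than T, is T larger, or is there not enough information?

Q

The relevant relations are T < V; V < S; S < R; R < Q.
Chaining these gives T < V < S < R < Q.
So Q is larger.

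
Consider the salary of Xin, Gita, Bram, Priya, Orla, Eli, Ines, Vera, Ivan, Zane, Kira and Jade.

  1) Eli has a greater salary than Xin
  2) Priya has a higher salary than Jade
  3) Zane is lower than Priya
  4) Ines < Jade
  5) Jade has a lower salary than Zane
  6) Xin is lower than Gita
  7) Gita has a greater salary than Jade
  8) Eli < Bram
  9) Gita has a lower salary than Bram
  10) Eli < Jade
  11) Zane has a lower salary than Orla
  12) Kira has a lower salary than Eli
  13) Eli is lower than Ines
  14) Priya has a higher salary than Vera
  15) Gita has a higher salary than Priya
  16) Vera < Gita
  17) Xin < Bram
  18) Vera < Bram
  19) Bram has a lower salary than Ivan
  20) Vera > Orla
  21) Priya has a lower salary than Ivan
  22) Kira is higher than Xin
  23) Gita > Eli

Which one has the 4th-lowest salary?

Piecing the relations together gives one ordering: Xin < Kira < Eli < Ines < Jade < Zane < Orla < Vera < Priya < Gita < Bram < Ivan.
Counting 4 from the smallest end gives Ines.

Ines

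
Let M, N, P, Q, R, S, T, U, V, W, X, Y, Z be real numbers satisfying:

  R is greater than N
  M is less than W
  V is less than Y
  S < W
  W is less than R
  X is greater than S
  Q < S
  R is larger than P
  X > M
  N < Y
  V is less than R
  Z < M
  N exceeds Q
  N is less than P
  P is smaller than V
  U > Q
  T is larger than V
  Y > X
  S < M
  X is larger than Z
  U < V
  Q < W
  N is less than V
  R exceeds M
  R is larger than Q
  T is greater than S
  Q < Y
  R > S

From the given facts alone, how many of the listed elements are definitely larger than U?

4

The elements the relations force above U are V, T, Y, R — no chain reaches any other.
That is 4.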